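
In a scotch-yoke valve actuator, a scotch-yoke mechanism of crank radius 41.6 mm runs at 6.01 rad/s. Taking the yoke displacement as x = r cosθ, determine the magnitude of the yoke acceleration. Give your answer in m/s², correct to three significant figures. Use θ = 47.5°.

ω = 6.01 rad/s
x = r cosθ ⇒ ẍ = −rω² cosθ (ω constant).
|a| = rω²|cosθ| = 0.0416·(6.01)²·|cos 47.5°| = 1.0151 m/s².

1.02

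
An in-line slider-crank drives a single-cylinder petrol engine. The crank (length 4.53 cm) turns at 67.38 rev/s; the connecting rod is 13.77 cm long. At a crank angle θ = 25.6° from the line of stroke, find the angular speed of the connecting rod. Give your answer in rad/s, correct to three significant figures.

ω = 423.4 rad/s (converted from 67.38 rev/s).
The rod makes angle φ with the slider axis where L sinφ = r sinθ; differentiating, L cosφ·φ̇ = r ω cosθ.
L cosφ = √(L² − r² sin²θ) = 0.1363 m.
|ω_rod| = r ω |cosθ| / √(L² − r² sin²θ) = 0.0453·423.4·0.90183/0.1363 = 126.89 rad/s.

127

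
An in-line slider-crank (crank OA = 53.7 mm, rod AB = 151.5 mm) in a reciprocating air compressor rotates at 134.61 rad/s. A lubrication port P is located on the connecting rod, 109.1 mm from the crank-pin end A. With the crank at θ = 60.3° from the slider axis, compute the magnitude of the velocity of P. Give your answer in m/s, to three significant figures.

ω = 134.6 rad/s.  Crank-pin speed |V_A| = rω = 7.2286 m/s, perpendicular to OA.
Rod angle: sinφ = −(r/L) sinθ ⇒ φ = -17.932°; ω_rod = −rω cosθ/√(L²−r²sin²θ) = -24.847 rad/s.
V_P = V_A + ω_rod × AP, with AP = 0.1091 m along the rod.
Components: V_Px = −rω sinθ − a·ω_rod·sinφ = -7.1136 m/s;  V_Py = rω cosθ + a·ω_rod·cosφ = +1.0023 m/s.
|V_P| = √(V_Px² + V_Py²) = 7.1839 m/s.

7.18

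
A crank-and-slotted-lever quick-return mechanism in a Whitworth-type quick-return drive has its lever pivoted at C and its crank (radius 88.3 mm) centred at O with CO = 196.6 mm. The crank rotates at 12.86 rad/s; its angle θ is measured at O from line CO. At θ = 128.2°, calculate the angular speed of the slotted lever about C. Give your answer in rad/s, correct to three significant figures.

1.51

ω = 12.86 rad/s
Crank pin A relative to C: A = (d + r cosθ, r sinθ); lever angle φ = atan2(r sinθ, d + r cosθ).
Differentiating tanφ: φ̇ = rω(d cosθ + r)/(d² + r² + 2dr cosθ).
d² + r² + 2dr cosθ = |CA|² = 0.0249776 m²;  d cosθ + r = -0.033279 m.
|ω_lever| = |0.0883·12.86·-0.033279| / 0.0249776 = 1.5129 rad/s.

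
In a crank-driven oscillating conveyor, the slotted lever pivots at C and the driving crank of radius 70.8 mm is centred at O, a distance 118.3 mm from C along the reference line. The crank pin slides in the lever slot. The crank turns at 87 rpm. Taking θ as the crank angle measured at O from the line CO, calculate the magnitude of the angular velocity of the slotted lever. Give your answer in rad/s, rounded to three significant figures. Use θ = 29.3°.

ω = 9.111 rad/s (from 87 rpm).
Crank pin A relative to C: A = (d + r cosθ, r sinθ); lever angle φ = atan2(r sinθ, d + r cosθ).
Differentiating tanφ: φ̇ = rω(d cosθ + r)/(d² + r² + 2dr cosθ).
d² + r² + 2dr cosθ = |CA|² = 0.0336158 m²;  d cosθ + r = +0.17397 m.
|ω_lever| = |0.0708·9.111·+0.17397| / 0.0336158 = 3.3381 rad/s.

3.34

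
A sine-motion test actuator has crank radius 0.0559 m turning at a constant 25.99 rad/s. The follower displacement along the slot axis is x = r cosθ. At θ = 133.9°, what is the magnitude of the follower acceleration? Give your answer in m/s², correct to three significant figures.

ω = 25.99 rad/s
x = r cosθ ⇒ ẍ = −rω² cosθ (ω constant).
|a| = rω²|cosθ| = 0.0559·(25.99)²·|cos 133.9°| = 26.182 m/s².

26.2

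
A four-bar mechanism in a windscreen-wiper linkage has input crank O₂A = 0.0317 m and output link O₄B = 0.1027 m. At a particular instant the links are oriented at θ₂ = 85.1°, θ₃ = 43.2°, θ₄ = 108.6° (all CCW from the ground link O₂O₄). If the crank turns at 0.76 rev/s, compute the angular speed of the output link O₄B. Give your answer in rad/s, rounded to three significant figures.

ω₂ = 4.775 rad/s (from 0.76 rev/s).
Differentiating the loop-closure r₂e^{iθ₂}+r₃e^{iθ₃}=r₁+r₄e^{iθ₄} gives r₂ω₂e^{iθ₂}+r₃ω₃e^{iθ₃}=r₄ω₄e^{iθ₄}.
Eliminating the other unknown: ω₄ = r₂ω₂ sin(θ₂−θ₃) / [r₄ sin(θ₄−θ₃)].
Numerator sine = +0.66783; denominator sine = +0.90924.
Result = 0.0317·4.775·(+0.66783) / (0.1027·(+0.90924)) = +1.0826 rad/s; magnitude 1.0826 rad/s.

1.08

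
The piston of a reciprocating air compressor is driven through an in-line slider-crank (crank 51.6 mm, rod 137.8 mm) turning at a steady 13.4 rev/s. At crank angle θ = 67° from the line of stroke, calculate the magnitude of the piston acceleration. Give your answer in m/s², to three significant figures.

44.6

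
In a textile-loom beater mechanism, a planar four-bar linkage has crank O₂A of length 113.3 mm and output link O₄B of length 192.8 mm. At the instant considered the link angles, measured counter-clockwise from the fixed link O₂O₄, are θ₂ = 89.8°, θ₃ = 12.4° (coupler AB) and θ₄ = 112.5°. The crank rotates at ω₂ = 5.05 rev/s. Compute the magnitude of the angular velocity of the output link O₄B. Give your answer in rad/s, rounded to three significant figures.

18.5

ω₂ = 31.73 rad/s (from 5.05 rev/s).
Differentiating the loop-closure r₂e^{iθ₂}+r₃e^{iθ₃}=r₁+r₄e^{iθ₄} gives r₂ω₂e^{iθ₂}+r₃ω₃e^{iθ₃}=r₄ω₄e^{iθ₄}.
Eliminating the other unknown: ω₄ = r₂ω₂ sin(θ₂−θ₃) / [r₄ sin(θ₄−θ₃)].
Numerator sine = +0.97592; denominator sine = +0.98450.
Result = 0.1133·31.73·(+0.97592) / (0.1928·(+0.98450)) = +18.484 rad/s; magnitude 18.484 rad/s.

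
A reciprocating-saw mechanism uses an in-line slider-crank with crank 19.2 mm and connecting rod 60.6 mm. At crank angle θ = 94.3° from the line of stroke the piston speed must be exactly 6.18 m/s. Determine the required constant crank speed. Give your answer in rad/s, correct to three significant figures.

331

For an in-line slider-crank, |v_piston| = rω|sinθ|·[1 + r cosθ/√(L² − r² sin²θ)].
With r = 0.0192 m, L = 0.0606 m, θ = 94.3°: the bracketed kinematic factor |dx/dθ| = 0.018667 m.
ω = v/|dx/dθ| = 6.18/0.018667 = 331.07 rad/s.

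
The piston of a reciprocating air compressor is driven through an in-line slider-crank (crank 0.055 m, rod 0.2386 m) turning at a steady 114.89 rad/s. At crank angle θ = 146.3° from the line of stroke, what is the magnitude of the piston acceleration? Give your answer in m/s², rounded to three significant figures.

537

ω = 114.9 rad/s
x(θ) = r cosθ + √(L² − r² sin²θ); with ω constant, a = ω²·d²x/dθ².
d²x/dθ² = −r cosθ − r²(cos2θ)/√u − r⁴ sin²2θ/(4u^{3/2}),  u = L² − r² sin²θ = 0.0559987 m².
Substituting r = 0.055 m, L = 0.2386 m, θ = 146.3°: d²x/dθ² = +0.040698 m.
a = ω²·d²x/dθ² = (114.9)²·(+0.040698) = +537.2 m/s²;  |a| = 537.2 m/s².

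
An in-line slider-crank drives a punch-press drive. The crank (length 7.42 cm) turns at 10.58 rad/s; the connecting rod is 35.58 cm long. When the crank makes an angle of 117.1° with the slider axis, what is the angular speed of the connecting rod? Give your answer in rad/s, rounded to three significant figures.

1.02

ω = 10.58 rad/s
The rod makes angle φ with the slider axis where L sinφ = r sinθ; differentiating, L cosφ·φ̇ = r ω cosθ.
L cosφ = √(L² − r² sin²θ) = 0.34961 m.
|ω_rod| = r ω |cosθ| / √(L² − r² sin²θ) = 0.0742·10.58·0.45554/0.34961 = 1.0229 rad/s.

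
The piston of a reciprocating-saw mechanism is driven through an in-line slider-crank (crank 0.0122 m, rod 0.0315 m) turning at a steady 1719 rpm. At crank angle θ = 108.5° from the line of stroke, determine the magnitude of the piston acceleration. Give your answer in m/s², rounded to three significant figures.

254

ω = 2π·1719/60 = 180 rad/s
x(θ) = r cosθ + √(L² − r² sin²θ); with ω constant, a = ω²·d²x/dθ².
d²x/dθ² = −r cosθ − r²(cos2θ)/√u − r⁴ sin²2θ/(4u^{3/2}),  u = L² − r² sin²θ = 0.000858396 m².
Substituting r = 0.0122 m, L = 0.0315 m, θ = 108.5°: d²x/dθ² = +0.0078485 m.
a = ω²·d²x/dθ² = (180)²·(+0.0078485) = +254.33 m/s²;  |a| = 254.33 m/s².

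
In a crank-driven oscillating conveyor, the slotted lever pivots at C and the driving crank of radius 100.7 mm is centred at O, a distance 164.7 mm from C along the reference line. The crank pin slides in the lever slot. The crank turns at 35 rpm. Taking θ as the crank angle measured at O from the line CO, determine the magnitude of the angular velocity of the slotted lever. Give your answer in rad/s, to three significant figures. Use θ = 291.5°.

1.20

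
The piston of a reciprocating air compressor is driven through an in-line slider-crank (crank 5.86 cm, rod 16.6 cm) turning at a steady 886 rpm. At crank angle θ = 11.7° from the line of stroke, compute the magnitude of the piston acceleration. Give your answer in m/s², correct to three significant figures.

659

ω = 2π·886/60 = 92.78 rad/s
x(θ) = r cosθ + √(L² − r² sin²θ); with ω constant, a = ω²·d²x/dθ².
d²x/dθ² = −r cosθ − r²(cos2θ)/√u − r⁴ sin²2θ/(4u^{3/2}),  u = L² − r² sin²θ = 0.0274148 m².
Substituting r = 0.0586 m, L = 0.166 m, θ = 11.7°: d²x/dθ² = -0.076519 m.
a = ω²·d²x/dθ² = (92.78)²·(-0.076519) = -658.71 m/s²;  |a| = 658.71 m/s².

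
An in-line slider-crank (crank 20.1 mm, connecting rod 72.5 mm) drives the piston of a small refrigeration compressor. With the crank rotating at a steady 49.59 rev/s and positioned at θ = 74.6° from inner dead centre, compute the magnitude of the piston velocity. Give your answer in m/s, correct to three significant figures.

6.50

ω = 2π·49.6 = 311.6 rad/s
For an in-line slider-crank, x = r cosθ + √(L² − r² sin²θ), so v = −rω sinθ·[1 + r cosθ/√(L² − r² sin²θ)].
With r = 0.0201 m, L = 0.0725 m, θ = 74.6°: √(L² − r² sin²θ) = 0.069862 m.
v = −0.0201·311.6·0.96410·[1 + 0.0201·0.26556/0.069862] = -6.4993 m/s.
|v| = 6.4993 m/s.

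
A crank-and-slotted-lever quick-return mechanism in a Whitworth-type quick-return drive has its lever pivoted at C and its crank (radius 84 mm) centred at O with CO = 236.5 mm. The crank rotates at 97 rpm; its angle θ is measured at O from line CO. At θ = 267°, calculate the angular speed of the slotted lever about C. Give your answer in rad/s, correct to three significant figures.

ω = 10.16 rad/s (from 97 rpm).
Crank pin A relative to C: A = (d + r cosθ, r sinθ); lever angle φ = atan2(r sinθ, d + r cosθ).
Differentiating tanφ: φ̇ = rω(d cosθ + r)/(d² + r² + 2dr cosθ).
d² + r² + 2dr cosθ = |CA|² = 0.0609088 m²;  d cosθ + r = +0.071623 m.
|ω_lever| = |0.084·10.16·+0.071623| / 0.0609088 = 1.0033 rad/s.

1.00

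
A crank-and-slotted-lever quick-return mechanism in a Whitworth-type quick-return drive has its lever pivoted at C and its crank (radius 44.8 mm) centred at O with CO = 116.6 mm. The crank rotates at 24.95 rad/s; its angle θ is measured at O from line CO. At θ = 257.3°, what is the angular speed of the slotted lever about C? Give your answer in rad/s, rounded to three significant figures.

ω = 24.95 rad/s
Crank pin A relative to C: A = (d + r cosθ, r sinθ); lever angle φ = atan2(r sinθ, d + r cosθ).
Differentiating tanφ: φ̇ = rω(d cosθ + r)/(d² + r² + 2dr cosθ).
d² + r² + 2dr cosθ = |CA|² = 0.0133058 m²;  d cosθ + r = +0.019166 m.
|ω_lever| = |0.0448·24.95·+0.019166| / 0.0133058 = 1.61 rad/s.

1.61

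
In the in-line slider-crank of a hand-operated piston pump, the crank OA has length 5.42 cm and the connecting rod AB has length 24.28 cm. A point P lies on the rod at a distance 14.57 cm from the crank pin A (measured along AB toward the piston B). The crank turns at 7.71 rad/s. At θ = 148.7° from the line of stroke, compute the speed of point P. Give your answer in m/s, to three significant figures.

0.239

ω = 7.71 rad/s.  Crank-pin speed |V_A| = rω = 0.41788 m/s, perpendicular to OA.
Rod angle: sinφ = −(r/L) sinθ ⇒ φ = -6.660°; ω_rod = −rω cosθ/√(L²−r²sin²θ) = +1.4806 rad/s.
V_P = V_A + ω_rod × AP, with AP = 0.1457 m along the rod.
Components: V_Px = −rω sinθ − a·ω_rod·sinφ = -0.19208 m/s;  V_Py = rω cosθ + a·ω_rod·cosφ = -0.1428 m/s.
|V_P| = √(V_Px² + V_Py²) = 0.23934 m/s.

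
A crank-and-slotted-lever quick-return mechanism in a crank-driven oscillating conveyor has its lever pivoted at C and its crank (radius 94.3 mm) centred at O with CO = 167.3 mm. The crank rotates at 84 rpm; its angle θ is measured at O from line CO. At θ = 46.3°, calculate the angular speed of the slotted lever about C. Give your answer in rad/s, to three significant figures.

ω = 8.796 rad/s (from 84 rpm).
Crank pin A relative to C: A = (d + r cosθ, r sinθ); lever angle φ = atan2(r sinθ, d + r cosθ).
Differentiating tanφ: φ̇ = rω(d cosθ + r)/(d² + r² + 2dr cosθ).
d² + r² + 2dr cosθ = |CA|² = 0.058681 m²;  d cosθ + r = +0.20988 m.
|ω_lever| = |0.0943·8.796·+0.20988| / 0.058681 = 2.9669 rad/s.

2.97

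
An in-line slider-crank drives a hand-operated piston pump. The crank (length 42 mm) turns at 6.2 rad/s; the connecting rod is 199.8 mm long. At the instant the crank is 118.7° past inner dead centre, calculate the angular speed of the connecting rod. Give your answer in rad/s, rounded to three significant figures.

0.637

ω = 6.2 rad/s
The rod makes angle φ with the slider axis where L sinφ = r sinθ; differentiating, L cosφ·φ̇ = r ω cosθ.
L cosφ = √(L² − r² sin²θ) = 0.19637 m.
|ω_rod| = r ω |cosθ| / √(L² − r² sin²θ) = 0.042·6.2·0.48022/0.19637 = 0.6368 rad/s.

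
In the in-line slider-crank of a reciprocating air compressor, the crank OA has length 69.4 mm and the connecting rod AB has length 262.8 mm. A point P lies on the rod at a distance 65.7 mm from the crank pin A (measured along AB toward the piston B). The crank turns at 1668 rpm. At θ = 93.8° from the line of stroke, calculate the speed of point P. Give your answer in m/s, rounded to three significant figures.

ω = 174.7 rad/s.  Crank-pin speed |V_A| = rω = 12.122 m/s, perpendicular to OA.
Rod angle: sinφ = −(r/L) sinθ ⇒ φ = -15.278°; ω_rod = −rω cosθ/√(L²−r²sin²θ) = +3.169 rad/s.
V_P = V_A + ω_rod × AP, with AP = 0.0657 m along the rod.
Components: V_Px = −rω sinθ − a·ω_rod·sinφ = -12.041 m/s;  V_Py = rω cosθ + a·ω_rod·cosφ = -0.60254 m/s.
|V_P| = √(V_Px² + V_Py²) = 12.056 m/s.

12.1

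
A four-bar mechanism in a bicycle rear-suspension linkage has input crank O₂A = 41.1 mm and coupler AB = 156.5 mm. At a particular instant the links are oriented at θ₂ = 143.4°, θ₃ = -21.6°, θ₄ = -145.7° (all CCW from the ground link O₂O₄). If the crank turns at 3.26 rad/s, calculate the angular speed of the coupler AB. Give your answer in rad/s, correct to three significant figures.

ω₂ = 3.26 rad/s
Differentiating the loop-closure r₂e^{iθ₂}+r₃e^{iθ₃}=r₁+r₄e^{iθ₄} gives r₂ω₂e^{iθ₂}+r₃ω₃e^{iθ₃}=r₄ω₄e^{iθ₄}.
Eliminating the other unknown: ω₃ = r₂ω₂ sin(θ₄−θ₂) / [r₃ sin(θ₃−θ₄)].
Numerator sine = +0.94495; denominator sine = +0.82806.
Result = 0.0411·3.26·(+0.94495) / (0.1565·(+0.82806)) = +0.97699 rad/s; magnitude 0.97699 rad/s.

0.977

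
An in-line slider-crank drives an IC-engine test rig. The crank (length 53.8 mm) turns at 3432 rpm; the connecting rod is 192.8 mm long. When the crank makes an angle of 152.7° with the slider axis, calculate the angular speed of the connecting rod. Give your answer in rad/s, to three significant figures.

89.9

ω = 359.4 rad/s (converted from 3432 rpm).
The rod makes angle φ with the slider axis where L sinφ = r sinθ; differentiating, L cosφ·φ̇ = r ω cosθ.
L cosφ = √(L² − r² sin²θ) = 0.19121 m.
|ω_rod| = r ω |cosθ| / √(L² − r² sin²θ) = 0.0538·359.4·0.88862/0.19121 = 89.857 rad/s.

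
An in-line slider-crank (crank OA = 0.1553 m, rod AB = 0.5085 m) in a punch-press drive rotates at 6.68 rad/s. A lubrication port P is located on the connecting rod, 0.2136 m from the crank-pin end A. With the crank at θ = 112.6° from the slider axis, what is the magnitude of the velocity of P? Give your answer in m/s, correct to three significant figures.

0.937

ω = 6.68 rad/s.  Crank-pin speed |V_A| = rω = 1.0374 m/s, perpendicular to OA.
Rod angle: sinφ = −(r/L) sinθ ⇒ φ = -16.377°; ω_rod = −rω cosθ/√(L²−r²sin²θ) = +0.81717 rad/s.
V_P = V_A + ω_rod × AP, with AP = 0.2136 m along the rod.
Components: V_Px = −rω sinθ − a·ω_rod·sinφ = -0.90853 m/s;  V_Py = rω cosθ + a·ω_rod·cosφ = -0.2312 m/s.
|V_P| = √(V_Px² + V_Py²) = 0.93748 m/s.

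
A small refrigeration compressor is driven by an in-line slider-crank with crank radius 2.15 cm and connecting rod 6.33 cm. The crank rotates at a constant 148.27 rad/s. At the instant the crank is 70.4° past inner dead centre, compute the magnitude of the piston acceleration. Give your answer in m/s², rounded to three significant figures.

ω = 148.3 rad/s
x(θ) = r cosθ + √(L² − r² sin²θ); with ω constant, a = ω²·d²x/dθ².
d²x/dθ² = −r cosθ − r²(cos2θ)/√u − r⁴ sin²2θ/(4u^{3/2}),  u = L² − r² sin²θ = 0.00359666 m².
Substituting r = 0.0215 m, L = 0.0633 m, θ = 70.4°: d²x/dθ² = -0.0013381 m.
a = ω²·d²x/dθ² = (148.3)²·(-0.0013381) = -29.416 m/s²;  |a| = 29.416 m/s².

29.4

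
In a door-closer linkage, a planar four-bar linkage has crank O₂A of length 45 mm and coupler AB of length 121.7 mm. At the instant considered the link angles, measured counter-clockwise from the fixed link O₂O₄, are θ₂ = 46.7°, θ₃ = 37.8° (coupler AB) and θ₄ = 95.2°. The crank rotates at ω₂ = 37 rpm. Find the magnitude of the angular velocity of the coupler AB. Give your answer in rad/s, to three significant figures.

1.27

ω₂ = 3.875 rad/s (from 37 rpm).
Differentiating the loop-closure r₂e^{iθ₂}+r₃e^{iθ₃}=r₁+r₄e^{iθ₄} gives r₂ω₂e^{iθ₂}+r₃ω₃e^{iθ₃}=r₄ω₄e^{iθ₄}.
Eliminating the other unknown: ω₃ = r₂ω₂ sin(θ₄−θ₂) / [r₃ sin(θ₃−θ₄)].
Numerator sine = +0.74896; denominator sine = -0.84245.
Result = 0.045·3.875·(+0.74896) / (0.1217·(-0.84245)) = -1.2737 rad/s; magnitude 1.2737 rad/s.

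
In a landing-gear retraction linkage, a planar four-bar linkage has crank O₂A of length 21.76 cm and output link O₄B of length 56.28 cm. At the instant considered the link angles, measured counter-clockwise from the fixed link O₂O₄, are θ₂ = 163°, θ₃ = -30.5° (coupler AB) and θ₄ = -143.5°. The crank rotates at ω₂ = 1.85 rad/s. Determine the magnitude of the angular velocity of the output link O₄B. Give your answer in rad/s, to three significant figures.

ω₂ = 1.85 rad/s
Differentiating the loop-closure r₂e^{iθ₂}+r₃e^{iθ₃}=r₁+r₄e^{iθ₄} gives r₂ω₂e^{iθ₂}+r₃ω₃e^{iθ₃}=r₄ω₄e^{iθ₄}.
Eliminating the other unknown: ω₄ = r₂ω₂ sin(θ₂−θ₃) / [r₄ sin(θ₄−θ₃)].
Numerator sine = -0.23345; denominator sine = -0.92050.
Result = 0.2176·1.85·(-0.23345) / (0.5628·(-0.92050)) = +0.1814 rad/s; magnitude 0.1814 rad/s.

0.181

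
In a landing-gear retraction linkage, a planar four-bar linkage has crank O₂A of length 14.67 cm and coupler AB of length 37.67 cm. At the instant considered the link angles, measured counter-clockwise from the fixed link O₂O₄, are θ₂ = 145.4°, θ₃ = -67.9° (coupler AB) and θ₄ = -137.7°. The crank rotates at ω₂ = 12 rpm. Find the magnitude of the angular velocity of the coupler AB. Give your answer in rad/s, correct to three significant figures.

0.508

ω₂ = 1.257 rad/s (from 12 rpm).
Differentiating the loop-closure r₂e^{iθ₂}+r₃e^{iθ₃}=r₁+r₄e^{iθ₄} gives r₂ω₂e^{iθ₂}+r₃ω₃e^{iθ₃}=r₄ω₄e^{iθ₄}.
Eliminating the other unknown: ω₃ = r₂ω₂ sin(θ₄−θ₂) / [r₃ sin(θ₃−θ₄)].
Numerator sine = +0.97398; denominator sine = +0.93849.
Result = 0.1467·1.257·(+0.97398) / (0.3767·(+0.93849)) = +0.50788 rad/s; magnitude 0.50788 rad/s.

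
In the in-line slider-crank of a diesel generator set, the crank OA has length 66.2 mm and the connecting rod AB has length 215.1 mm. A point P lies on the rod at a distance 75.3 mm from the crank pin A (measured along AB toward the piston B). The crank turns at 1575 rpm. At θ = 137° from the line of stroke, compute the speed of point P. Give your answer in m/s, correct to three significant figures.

ω = 164.9 rad/s.  Crank-pin speed |V_A| = rω = 10.919 m/s, perpendicular to OA.
Rod angle: sinφ = −(r/L) sinθ ⇒ φ = -12.116°; ω_rod = −rω cosθ/√(L²−r²sin²θ) = +37.97 rad/s.
V_P = V_A + ω_rod × AP, with AP = 0.0753 m along the rod.
Components: V_Px = −rω sinθ − a·ω_rod·sinφ = -6.8464 m/s;  V_Py = rω cosθ + a·ω_rod·cosφ = -5.1899 m/s.
|V_P| = √(V_Px² + V_Py²) = 8.5912 m/s.

8.59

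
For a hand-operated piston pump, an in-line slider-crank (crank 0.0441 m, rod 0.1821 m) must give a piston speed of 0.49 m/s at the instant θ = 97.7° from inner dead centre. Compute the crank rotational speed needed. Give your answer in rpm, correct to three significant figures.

111

For an in-line slider-crank, |v_piston| = rω|sinθ|·[1 + r cosθ/√(L² − r² sin²θ)].
With r = 0.0441 m, L = 0.1821 m, θ = 97.7°: the bracketed kinematic factor |dx/dθ| = 0.042242 m.
ω = v/|dx/dθ| = 0.49/0.042242 = 11.6 rad/s.
N = 60ω/(2π) = 110.77 rpm.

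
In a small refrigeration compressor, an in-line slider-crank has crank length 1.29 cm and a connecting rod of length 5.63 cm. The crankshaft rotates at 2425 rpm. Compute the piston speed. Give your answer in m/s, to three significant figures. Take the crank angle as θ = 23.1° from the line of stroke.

1.56

ω = 2π·2425/60 = 253.9 rad/s
For an in-line slider-crank, x = r cosθ + √(L² − r² sin²θ), so v = −rω sinθ·[1 + r cosθ/√(L² − r² sin²θ)].
With r = 0.0129 m, L = 0.0563 m, θ = 23.1°: √(L² − r² sin²θ) = 0.056072 m.
v = −0.0129·253.9·0.39234·[1 + 0.0129·0.91982/0.056072] = -1.5572 m/s.
|v| = 1.5572 m/s.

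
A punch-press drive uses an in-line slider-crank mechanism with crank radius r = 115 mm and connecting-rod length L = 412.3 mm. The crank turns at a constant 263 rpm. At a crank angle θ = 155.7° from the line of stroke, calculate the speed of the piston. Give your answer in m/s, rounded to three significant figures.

0.970

ω = 2π·263/60 = 27.54 rad/s
For an in-line slider-crank, x = r cosθ + √(L² − r² sin²θ), so v = −rω sinθ·[1 + r cosθ/√(L² − r² sin²θ)].
With r = 0.115 m, L = 0.4123 m, θ = 155.7°: √(L² − r² sin²θ) = 0.40958 m.
v = −0.115·27.54·0.41151·[1 + 0.115·-0.91140/0.40958] = -0.96983 m/s.
|v| = 0.96983 m/s.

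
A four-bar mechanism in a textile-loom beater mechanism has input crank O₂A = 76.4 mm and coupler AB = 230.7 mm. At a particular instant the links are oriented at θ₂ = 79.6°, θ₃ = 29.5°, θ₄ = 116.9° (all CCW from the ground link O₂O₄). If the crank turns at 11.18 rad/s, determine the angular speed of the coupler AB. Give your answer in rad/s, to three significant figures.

ω₂ = 11.18 rad/s
Differentiating the loop-closure r₂e^{iθ₂}+r₃e^{iθ₃}=r₁+r₄e^{iθ₄} gives r₂ω₂e^{iθ₂}+r₃ω₃e^{iθ₃}=r₄ω₄e^{iθ₄}.
Eliminating the other unknown: ω₃ = r₂ω₂ sin(θ₄−θ₂) / [r₃ sin(θ₃−θ₄)].
Numerator sine = +0.60599; denominator sine = -0.99897.
Result = 0.0764·11.18·(+0.60599) / (0.2307·(-0.99897)) = -2.2459 rad/s; magnitude 2.2459 rad/s.

2.25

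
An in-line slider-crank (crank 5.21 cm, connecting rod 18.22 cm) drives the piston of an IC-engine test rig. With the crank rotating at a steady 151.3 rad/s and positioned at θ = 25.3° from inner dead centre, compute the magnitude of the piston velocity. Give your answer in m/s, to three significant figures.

4.25

ω = 151.3 rad/s
For an in-line slider-crank, x = r cosθ + √(L² − r² sin²θ), so v = −rω sinθ·[1 + r cosθ/√(L² − r² sin²θ)].
With r = 0.0521 m, L = 0.1822 m, θ = 25.3°: √(L² − r² sin²θ) = 0.18083 m.
v = −0.0521·151.3·0.42736·[1 + 0.0521·0.90408/0.18083] = -4.2462 m/s.
|v| = 4.2462 m/s.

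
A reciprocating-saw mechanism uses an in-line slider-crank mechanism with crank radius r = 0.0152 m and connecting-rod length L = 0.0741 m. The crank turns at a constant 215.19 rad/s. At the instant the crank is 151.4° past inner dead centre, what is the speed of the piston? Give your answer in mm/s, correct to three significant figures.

ω = 215.2 rad/s
For an in-line slider-crank, x = r cosθ + √(L² − r² sin²θ), so v = −rω sinθ·[1 + r cosθ/√(L² − r² sin²θ)].
With r = 0.0152 m, L = 0.0741 m, θ = 151.4°: √(L² − r² sin²θ) = 0.073742 m.
v = −0.0152·215.2·0.47869·[1 + 0.0152·-0.87798/0.073742] = -1.2824 m/s.
|v| = 1.2824 m/s = 1282.4 mm/s.

1280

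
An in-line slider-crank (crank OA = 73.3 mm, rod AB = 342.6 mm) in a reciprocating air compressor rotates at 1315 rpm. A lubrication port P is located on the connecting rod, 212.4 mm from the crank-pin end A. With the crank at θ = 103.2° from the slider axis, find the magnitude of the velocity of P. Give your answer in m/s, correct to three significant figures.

ω = 137.7 rad/s.  Crank-pin speed |V_A| = rω = 10.094 m/s, perpendicular to OA.
Rod angle: sinφ = −(r/L) sinθ ⇒ φ = -12.023°; ω_rod = −rω cosθ/√(L²−r²sin²θ) = +6.8787 rad/s.
V_P = V_A + ω_rod × AP, with AP = 0.2124 m along the rod.
Components: V_Px = −rω sinθ − a·ω_rod·sinφ = -9.5229 m/s;  V_Py = rω cosθ + a·ω_rod·cosφ = -0.87596 m/s.
|V_P| = √(V_Px² + V_Py²) = 9.5631 m/s.

9.56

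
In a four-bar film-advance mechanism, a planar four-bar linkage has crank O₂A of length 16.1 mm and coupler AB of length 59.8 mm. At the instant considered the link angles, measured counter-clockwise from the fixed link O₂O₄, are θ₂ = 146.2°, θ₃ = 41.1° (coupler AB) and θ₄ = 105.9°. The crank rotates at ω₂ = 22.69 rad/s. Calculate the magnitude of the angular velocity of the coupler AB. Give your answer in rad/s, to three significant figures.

ω₂ = 22.69 rad/s
Differentiating the loop-closure r₂e^{iθ₂}+r₃e^{iθ₃}=r₁+r₄e^{iθ₄} gives r₂ω₂e^{iθ₂}+r₃ω₃e^{iθ₃}=r₄ω₄e^{iθ₄}.
Eliminating the other unknown: ω₃ = r₂ω₂ sin(θ₄−θ₂) / [r₃ sin(θ₃−θ₄)].
Numerator sine = -0.64679; denominator sine = -0.90483.
Result = 0.0161·22.69·(-0.64679) / (0.0598·(-0.90483)) = +4.3667 rad/s; magnitude 4.3667 rad/s.

4.37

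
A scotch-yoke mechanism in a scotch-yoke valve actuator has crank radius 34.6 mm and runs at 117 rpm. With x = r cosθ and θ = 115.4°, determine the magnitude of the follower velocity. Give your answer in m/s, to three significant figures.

0.383

ω = 12.25 rad/s (from 117 rpm).
x = r cosθ ⇒ ẋ = −rω sinθ.
|v| = rω|sinθ| = 0.0346·12.25·|sin 115.4°| = 0.38295 m/s.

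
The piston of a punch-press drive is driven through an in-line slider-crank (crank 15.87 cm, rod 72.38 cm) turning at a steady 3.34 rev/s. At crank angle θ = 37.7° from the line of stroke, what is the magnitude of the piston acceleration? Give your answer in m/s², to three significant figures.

ω = 2π·3.34 = 20.99 rad/s
x(θ) = r cosθ + √(L² − r² sin²θ); with ω constant, a = ω²·d²x/dθ².
d²x/dθ² = −r cosθ − r²(cos2θ)/√u − r⁴ sin²2θ/(4u^{3/2}),  u = L² − r² sin²θ = 0.514468 m².
Substituting r = 0.1587 m, L = 0.7238 m, θ = 37.7°: d²x/dθ² = -0.13482 m.
a = ω²·d²x/dθ² = (20.99)²·(-0.13482) = -59.376 m/s²;  |a| = 59.376 m/s².

59.4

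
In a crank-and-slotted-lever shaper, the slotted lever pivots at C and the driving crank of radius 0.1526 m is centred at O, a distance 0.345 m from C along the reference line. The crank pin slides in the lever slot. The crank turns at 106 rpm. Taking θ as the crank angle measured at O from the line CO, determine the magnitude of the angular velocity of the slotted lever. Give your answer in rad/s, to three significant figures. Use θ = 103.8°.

1.02

ω = 11.1 rad/s (from 106 rpm).
Crank pin A relative to C: A = (d + r cosθ, r sinθ); lever angle φ = atan2(r sinθ, d + r cosθ).
Differentiating tanφ: φ̇ = rω(d cosθ + r)/(d² + r² + 2dr cosθ).
d² + r² + 2dr cosθ = |CA|² = 0.117196 m²;  d cosθ + r = +0.070306 m.
|ω_lever| = |0.1526·11.1·+0.070306| / 0.117196 = 1.0162 rad/s.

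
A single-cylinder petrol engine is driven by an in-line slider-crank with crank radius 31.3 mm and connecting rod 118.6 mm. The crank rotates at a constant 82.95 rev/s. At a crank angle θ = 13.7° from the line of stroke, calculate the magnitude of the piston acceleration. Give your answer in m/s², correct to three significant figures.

ω = 2π·83 = 521.2 rad/s
x(θ) = r cosθ + √(L² − r² sin²θ); with ω constant, a = ω²·d²x/dθ².
d²x/dθ² = −r cosθ − r²(cos2θ)/√u − r⁴ sin²2θ/(4u^{3/2}),  u = L² − r² sin²θ = 0.014011 m².
Substituting r = 0.0313 m, L = 0.1186 m, θ = 13.7°: d²x/dθ² = -0.037788 m.
a = ω²·d²x/dθ² = (521.2)²·(-0.037788) = -10265 m/s²;  |a| = 10265 m/s².

10300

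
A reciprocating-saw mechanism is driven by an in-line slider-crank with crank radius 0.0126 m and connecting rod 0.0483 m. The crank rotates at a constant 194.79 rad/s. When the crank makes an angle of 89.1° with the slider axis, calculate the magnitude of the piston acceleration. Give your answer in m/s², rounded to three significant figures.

ω = 194.8 rad/s
x(θ) = r cosθ + √(L² − r² sin²θ); with ω constant, a = ω²·d²x/dθ².
d²x/dθ² = −r cosθ − r²(cos2θ)/√u − r⁴ sin²2θ/(4u^{3/2}),  u = L² − r² sin²θ = 0.00217417 m².
Substituting r = 0.0126 m, L = 0.0483 m, θ = 89.1°: d²x/dθ² = +0.0032052 m.
a = ω²·d²x/dθ² = (194.8)²·(+0.0032052) = +121.61 m/s²;  |a| = 121.61 m/s².

122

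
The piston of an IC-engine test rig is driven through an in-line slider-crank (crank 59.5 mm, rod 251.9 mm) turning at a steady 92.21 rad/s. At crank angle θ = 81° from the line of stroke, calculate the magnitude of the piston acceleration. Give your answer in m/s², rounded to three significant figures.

37.6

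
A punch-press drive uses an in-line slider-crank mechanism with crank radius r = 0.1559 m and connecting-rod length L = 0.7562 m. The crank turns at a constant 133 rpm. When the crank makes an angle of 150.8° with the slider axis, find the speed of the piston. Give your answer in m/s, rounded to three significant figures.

0.868

ω = 2π·133/60 = 13.93 rad/s
For an in-line slider-crank, x = r cosθ + √(L² − r² sin²θ), so v = −rω sinθ·[1 + r cosθ/√(L² − r² sin²θ)].
With r = 0.1559 m, L = 0.7562 m, θ = 150.8°: √(L² − r² sin²θ) = 0.75237 m.
v = −0.1559·13.93·0.48786·[1 + 0.1559·-0.87292/0.75237] = -0.8677 m/s.
|v| = 0.8677 m/s.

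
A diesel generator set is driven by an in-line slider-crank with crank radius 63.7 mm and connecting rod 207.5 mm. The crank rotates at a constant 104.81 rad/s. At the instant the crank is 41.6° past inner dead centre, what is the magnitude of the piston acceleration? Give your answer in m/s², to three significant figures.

ω = 104.8 rad/s
x(θ) = r cosθ + √(L² − r² sin²θ); with ω constant, a = ω²·d²x/dθ².
d²x/dθ² = −r cosθ − r²(cos2θ)/√u − r⁴ sin²2θ/(4u^{3/2}),  u = L² − r² sin²θ = 0.0412676 m².
Substituting r = 0.0637 m, L = 0.2075 m, θ = 41.6°: d²x/dθ² = -0.050484 m.
a = ω²·d²x/dθ² = (104.8)²·(-0.050484) = -554.57 m/s²;  |a| = 554.57 m/s².

555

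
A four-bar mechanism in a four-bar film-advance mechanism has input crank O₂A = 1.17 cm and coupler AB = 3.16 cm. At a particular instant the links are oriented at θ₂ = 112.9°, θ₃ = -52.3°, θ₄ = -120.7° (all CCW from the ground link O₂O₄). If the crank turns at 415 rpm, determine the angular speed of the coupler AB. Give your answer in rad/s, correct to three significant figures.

13.9

ω₂ = 43.46 rad/s (from 415 rpm).
Differentiating the loop-closure r₂e^{iθ₂}+r₃e^{iθ₃}=r₁+r₄e^{iθ₄} gives r₂ω₂e^{iθ₂}+r₃ω₃e^{iθ₃}=r₄ω₄e^{iθ₄}.
Eliminating the other unknown: ω₃ = r₂ω₂ sin(θ₄−θ₂) / [r₃ sin(θ₃−θ₄)].
Numerator sine = +0.80489; denominator sine = +0.92978.
Result = 0.0117·43.46·(+0.80489) / (0.0316·(+0.92978)) = +13.929 rad/s; magnitude 13.929 rad/s.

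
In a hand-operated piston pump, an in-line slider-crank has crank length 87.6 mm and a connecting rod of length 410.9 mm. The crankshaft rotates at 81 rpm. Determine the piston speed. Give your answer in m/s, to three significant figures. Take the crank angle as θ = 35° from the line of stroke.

0.501

ω = 2π·81/60 = 8.482 rad/s
For an in-line slider-crank, x = r cosθ + √(L² − r² sin²θ), so v = −rω sinθ·[1 + r cosθ/√(L² − r² sin²θ)].
With r = 0.0876 m, L = 0.4109 m, θ = 35°: √(L² − r² sin²θ) = 0.40782 m.
v = −0.0876·8.482·0.57358·[1 + 0.0876·0.81915/0.40782] = -0.50119 m/s.
|v| = 0.50119 m/s.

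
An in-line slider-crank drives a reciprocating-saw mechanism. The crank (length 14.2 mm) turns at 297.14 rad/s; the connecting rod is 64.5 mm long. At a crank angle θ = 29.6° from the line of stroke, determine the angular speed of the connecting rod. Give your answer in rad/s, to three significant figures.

ω = 297.1 rad/s
The rod makes angle φ with the slider axis where L sinφ = r sinθ; differentiating, L cosφ·φ̇ = r ω cosθ.
L cosφ = √(L² − r² sin²θ) = 0.064118 m.
|ω_rod| = r ω |cosθ| / √(L² − r² sin²θ) = 0.0142·297.1·0.86949/0.064118 = 57.219 rad/s.

57.2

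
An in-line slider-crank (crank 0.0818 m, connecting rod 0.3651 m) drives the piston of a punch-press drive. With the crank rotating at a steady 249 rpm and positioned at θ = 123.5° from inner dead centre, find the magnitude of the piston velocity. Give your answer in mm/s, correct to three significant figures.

1550

ω = 2π·249/60 = 26.08 rad/s
For an in-line slider-crank, x = r cosθ + √(L² − r² sin²θ), so v = −rω sinθ·[1 + r cosθ/√(L² − r² sin²θ)].
With r = 0.0818 m, L = 0.3651 m, θ = 123.5°: √(L² − r² sin²θ) = 0.35867 m.
v = −0.0818·26.08·0.83389·[1 + 0.0818·-0.55194/0.35867] = -1.5547 m/s.
|v| = 1.5547 m/s = 1554.7 mm/s.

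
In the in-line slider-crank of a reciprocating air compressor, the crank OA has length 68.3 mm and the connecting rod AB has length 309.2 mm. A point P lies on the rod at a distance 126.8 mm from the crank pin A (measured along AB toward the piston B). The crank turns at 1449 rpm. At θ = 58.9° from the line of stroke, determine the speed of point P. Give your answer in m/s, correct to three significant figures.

ω = 151.7 rad/s.  Crank-pin speed |V_A| = rω = 10.364 m/s, perpendicular to OA.
Rod angle: sinφ = −(r/L) sinθ ⇒ φ = -10.903°; ω_rod = −rω cosθ/√(L²−r²sin²θ) = -17.631 rad/s.
V_P = V_A + ω_rod × AP, with AP = 0.1268 m along the rod.
Components: V_Px = −rω sinθ − a·ω_rod·sinφ = -9.297 m/s;  V_Py = rω cosθ + a·ω_rod·cosφ = +3.1579 m/s.
|V_P| = √(V_Px² + V_Py²) = 9.8187 m/s.

9.82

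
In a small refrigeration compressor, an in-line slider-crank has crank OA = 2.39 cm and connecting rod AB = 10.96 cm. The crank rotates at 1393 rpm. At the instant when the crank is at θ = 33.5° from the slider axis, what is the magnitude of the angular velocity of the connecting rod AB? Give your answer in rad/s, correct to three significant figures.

26.7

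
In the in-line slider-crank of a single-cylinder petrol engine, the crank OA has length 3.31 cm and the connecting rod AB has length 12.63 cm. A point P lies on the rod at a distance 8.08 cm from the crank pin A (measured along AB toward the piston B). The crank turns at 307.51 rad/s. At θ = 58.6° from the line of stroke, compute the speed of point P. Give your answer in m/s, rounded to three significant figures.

ω = 307.5 rad/s.  Crank-pin speed |V_A| = rω = 10.179 m/s, perpendicular to OA.
Rod angle: sinφ = −(r/L) sinθ ⇒ φ = -12.926°; ω_rod = −rω cosθ/√(L²−r²sin²θ) = -43.08 rad/s.
V_P = V_A + ω_rod × AP, with AP = 0.0808 m along the rod.
Components: V_Px = −rω sinθ − a·ω_rod·sinφ = -9.4666 m/s;  V_Py = rω cosθ + a·ω_rod·cosφ = +1.9105 m/s.
|V_P| = √(V_Px² + V_Py²) = 9.6574 m/s.

9.66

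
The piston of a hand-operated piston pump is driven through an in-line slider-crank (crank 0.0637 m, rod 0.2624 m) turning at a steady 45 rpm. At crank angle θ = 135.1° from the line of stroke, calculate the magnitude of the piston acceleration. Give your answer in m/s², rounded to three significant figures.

0.995

ω = 2π·45/60 = 4.712 rad/s
x(θ) = r cosθ + √(L² − r² sin²θ); with ω constant, a = ω²·d²x/dθ².
d²x/dθ² = −r cosθ − r²(cos2θ)/√u − r⁴ sin²2θ/(4u^{3/2}),  u = L² − r² sin²θ = 0.066832 m².
Substituting r = 0.0637 m, L = 0.2624 m, θ = 135.1°: d²x/dθ² = +0.044828 m.
a = ω²·d²x/dθ² = (4.712)²·(+0.044828) = +0.99548 m/s²;  |a| = 0.99548 m/s².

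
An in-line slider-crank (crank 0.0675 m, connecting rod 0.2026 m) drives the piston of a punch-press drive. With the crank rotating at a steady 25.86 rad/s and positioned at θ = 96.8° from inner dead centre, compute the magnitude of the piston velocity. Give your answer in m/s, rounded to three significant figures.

ω = 25.86 rad/s
For an in-line slider-crank, x = r cosθ + √(L² − r² sin²θ), so v = −rω sinθ·[1 + r cosθ/√(L² − r² sin²θ)].
With r = 0.0675 m, L = 0.2026 m, θ = 96.8°: √(L² − r² sin²θ) = 0.19119 m.
v = −0.0675·25.86·0.99297·[1 + 0.0675·-0.11840/0.19119] = -1.6608 m/s.
|v| = 1.6608 m/s.

1.66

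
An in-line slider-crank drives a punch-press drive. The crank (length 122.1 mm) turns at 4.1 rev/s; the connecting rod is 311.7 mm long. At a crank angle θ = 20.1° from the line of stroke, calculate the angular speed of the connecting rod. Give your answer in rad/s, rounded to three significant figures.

9.56

ω = 25.76 rad/s (converted from 4.1 rev/s).
The rod makes angle φ with the slider axis where L sinφ = r sinθ; differentiating, L cosφ·φ̇ = r ω cosθ.
L cosφ = √(L² − r² sin²θ) = 0.30886 m.
|ω_rod| = r ω |cosθ| / √(L² − r² sin²θ) = 0.1221·25.76·0.93909/0.30886 = 9.5636 rad/s.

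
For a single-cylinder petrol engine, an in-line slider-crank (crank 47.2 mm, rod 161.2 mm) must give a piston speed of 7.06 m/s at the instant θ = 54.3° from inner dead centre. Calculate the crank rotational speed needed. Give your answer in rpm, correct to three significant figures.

For an in-line slider-crank, |v_piston| = rω|sinθ|·[1 + r cosθ/√(L² − r² sin²θ)].
With r = 0.0472 m, L = 0.1612 m, θ = 54.3°: the bracketed kinematic factor |dx/dθ| = 0.045073 m.
ω = v/|dx/dθ| = 7.06/0.045073 = 156.63 rad/s.
N = 60ω/(2π) = 1495.8 rpm.

1500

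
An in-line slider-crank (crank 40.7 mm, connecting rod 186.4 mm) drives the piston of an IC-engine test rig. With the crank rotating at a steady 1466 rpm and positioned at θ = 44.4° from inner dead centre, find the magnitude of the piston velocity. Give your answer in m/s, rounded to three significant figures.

5.06

ω = 2π·1466/60 = 153.5 rad/s
For an in-line slider-crank, x = r cosθ + √(L² − r² sin²θ), so v = −rω sinθ·[1 + r cosθ/√(L² − r² sin²θ)].
With r = 0.0407 m, L = 0.1864 m, θ = 44.4°: √(L² − r² sin²θ) = 0.18421 m.
v = −0.0407·153.5·0.69966·[1 + 0.0407·0.71447/0.18421] = -5.0618 m/s.
|v| = 5.0618 m/s.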